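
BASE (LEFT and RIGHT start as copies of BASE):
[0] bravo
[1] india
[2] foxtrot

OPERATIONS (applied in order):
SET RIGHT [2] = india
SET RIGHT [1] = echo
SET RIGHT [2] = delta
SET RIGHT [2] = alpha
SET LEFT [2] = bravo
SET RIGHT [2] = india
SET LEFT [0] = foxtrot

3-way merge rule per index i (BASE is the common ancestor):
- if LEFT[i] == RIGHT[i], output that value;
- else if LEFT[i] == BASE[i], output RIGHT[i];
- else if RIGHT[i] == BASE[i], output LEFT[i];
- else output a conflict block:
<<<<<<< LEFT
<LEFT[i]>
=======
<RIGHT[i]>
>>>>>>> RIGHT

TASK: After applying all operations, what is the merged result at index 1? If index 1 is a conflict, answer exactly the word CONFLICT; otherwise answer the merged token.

Final LEFT:  [foxtrot, india, bravo]
Final RIGHT: [bravo, echo, india]
i=0: L=foxtrot, R=bravo=BASE -> take LEFT -> foxtrot
i=1: L=india=BASE, R=echo -> take RIGHT -> echo
i=2: BASE=foxtrot L=bravo R=india all differ -> CONFLICT
Index 1 -> echo

Answer: echo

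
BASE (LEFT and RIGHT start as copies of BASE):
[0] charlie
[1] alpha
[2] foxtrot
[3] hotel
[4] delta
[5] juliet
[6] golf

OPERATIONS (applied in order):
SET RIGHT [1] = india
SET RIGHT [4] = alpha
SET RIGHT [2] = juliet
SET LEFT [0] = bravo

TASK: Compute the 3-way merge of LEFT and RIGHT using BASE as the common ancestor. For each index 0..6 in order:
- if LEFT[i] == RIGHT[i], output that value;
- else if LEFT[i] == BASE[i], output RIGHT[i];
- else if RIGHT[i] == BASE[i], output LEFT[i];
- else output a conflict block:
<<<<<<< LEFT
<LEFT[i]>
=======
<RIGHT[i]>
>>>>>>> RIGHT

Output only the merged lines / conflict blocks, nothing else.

Answer: bravo
india
juliet
hotel
alpha
juliet
golf

Derivation:
Final LEFT:  [bravo, alpha, foxtrot, hotel, delta, juliet, golf]
Final RIGHT: [charlie, india, juliet, hotel, alpha, juliet, golf]
i=0: L=bravo, R=charlie=BASE -> take LEFT -> bravo
i=1: L=alpha=BASE, R=india -> take RIGHT -> india
i=2: L=foxtrot=BASE, R=juliet -> take RIGHT -> juliet
i=3: L=hotel R=hotel -> agree -> hotel
i=4: L=delta=BASE, R=alpha -> take RIGHT -> alpha
i=5: L=juliet R=juliet -> agree -> juliet
i=6: L=golf R=golf -> agree -> golf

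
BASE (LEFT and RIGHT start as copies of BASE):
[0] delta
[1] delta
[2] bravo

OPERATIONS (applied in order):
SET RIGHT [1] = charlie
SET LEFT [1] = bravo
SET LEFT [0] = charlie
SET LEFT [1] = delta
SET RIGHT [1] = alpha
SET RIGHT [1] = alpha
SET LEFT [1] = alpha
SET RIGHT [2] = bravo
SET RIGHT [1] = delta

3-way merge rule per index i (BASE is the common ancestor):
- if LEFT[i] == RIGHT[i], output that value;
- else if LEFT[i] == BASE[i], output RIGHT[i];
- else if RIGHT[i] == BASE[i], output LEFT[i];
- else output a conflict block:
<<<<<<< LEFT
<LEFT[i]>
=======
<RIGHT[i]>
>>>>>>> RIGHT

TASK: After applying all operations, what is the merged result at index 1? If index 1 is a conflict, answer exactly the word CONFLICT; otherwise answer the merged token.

Answer: alpha

Derivation:
Final LEFT:  [charlie, alpha, bravo]
Final RIGHT: [delta, delta, bravo]
i=0: L=charlie, R=delta=BASE -> take LEFT -> charlie
i=1: L=alpha, R=delta=BASE -> take LEFT -> alpha
i=2: L=bravo R=bravo -> agree -> bravo
Index 1 -> alpha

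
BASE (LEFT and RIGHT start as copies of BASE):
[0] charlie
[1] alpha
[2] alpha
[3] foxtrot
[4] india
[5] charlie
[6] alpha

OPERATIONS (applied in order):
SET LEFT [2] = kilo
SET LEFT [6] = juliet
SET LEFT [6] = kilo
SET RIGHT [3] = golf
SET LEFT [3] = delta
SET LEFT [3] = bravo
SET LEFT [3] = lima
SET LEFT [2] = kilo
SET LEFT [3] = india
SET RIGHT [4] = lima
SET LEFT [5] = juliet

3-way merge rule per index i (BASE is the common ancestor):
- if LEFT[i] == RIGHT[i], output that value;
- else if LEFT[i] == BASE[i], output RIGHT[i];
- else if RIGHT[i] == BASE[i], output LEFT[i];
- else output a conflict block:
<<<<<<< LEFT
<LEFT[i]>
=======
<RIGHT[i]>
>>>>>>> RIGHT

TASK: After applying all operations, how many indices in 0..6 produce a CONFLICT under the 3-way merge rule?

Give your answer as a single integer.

Final LEFT:  [charlie, alpha, kilo, india, india, juliet, kilo]
Final RIGHT: [charlie, alpha, alpha, golf, lima, charlie, alpha]
i=0: L=charlie R=charlie -> agree -> charlie
i=1: L=alpha R=alpha -> agree -> alpha
i=2: L=kilo, R=alpha=BASE -> take LEFT -> kilo
i=3: BASE=foxtrot L=india R=golf all differ -> CONFLICT
i=4: L=india=BASE, R=lima -> take RIGHT -> lima
i=5: L=juliet, R=charlie=BASE -> take LEFT -> juliet
i=6: L=kilo, R=alpha=BASE -> take LEFT -> kilo
Conflict count: 1

Answer: 1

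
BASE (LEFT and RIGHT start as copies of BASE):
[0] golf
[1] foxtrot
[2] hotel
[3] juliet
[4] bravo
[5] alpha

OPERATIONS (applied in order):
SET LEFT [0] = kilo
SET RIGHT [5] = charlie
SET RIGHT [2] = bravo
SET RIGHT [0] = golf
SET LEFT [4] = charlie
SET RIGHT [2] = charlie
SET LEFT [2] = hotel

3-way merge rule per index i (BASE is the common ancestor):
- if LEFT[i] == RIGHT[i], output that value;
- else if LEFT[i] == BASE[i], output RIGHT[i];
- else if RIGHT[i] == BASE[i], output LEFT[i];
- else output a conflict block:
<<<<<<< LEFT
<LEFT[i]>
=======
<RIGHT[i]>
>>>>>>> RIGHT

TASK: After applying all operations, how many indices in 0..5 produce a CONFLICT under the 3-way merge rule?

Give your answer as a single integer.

Answer: 0

Derivation:
Final LEFT:  [kilo, foxtrot, hotel, juliet, charlie, alpha]
Final RIGHT: [golf, foxtrot, charlie, juliet, bravo, charlie]
i=0: L=kilo, R=golf=BASE -> take LEFT -> kilo
i=1: L=foxtrot R=foxtrot -> agree -> foxtrot
i=2: L=hotel=BASE, R=charlie -> take RIGHT -> charlie
i=3: L=juliet R=juliet -> agree -> juliet
i=4: L=charlie, R=bravo=BASE -> take LEFT -> charlie
i=5: L=alpha=BASE, R=charlie -> take RIGHT -> charlie
Conflict count: 0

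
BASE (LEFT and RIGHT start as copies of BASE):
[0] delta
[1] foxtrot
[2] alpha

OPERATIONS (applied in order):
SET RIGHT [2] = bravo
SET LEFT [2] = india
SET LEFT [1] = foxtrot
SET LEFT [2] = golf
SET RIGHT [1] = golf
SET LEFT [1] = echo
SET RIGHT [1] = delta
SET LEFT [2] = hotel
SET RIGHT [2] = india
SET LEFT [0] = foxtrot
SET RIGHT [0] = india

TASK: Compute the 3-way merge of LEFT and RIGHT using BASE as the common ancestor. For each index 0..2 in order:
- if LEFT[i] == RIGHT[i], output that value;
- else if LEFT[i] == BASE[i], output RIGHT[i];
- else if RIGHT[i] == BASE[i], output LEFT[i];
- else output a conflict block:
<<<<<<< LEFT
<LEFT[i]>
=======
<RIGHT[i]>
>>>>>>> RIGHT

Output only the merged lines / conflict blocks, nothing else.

Final LEFT:  [foxtrot, echo, hotel]
Final RIGHT: [india, delta, india]
i=0: BASE=delta L=foxtrot R=india all differ -> CONFLICT
i=1: BASE=foxtrot L=echo R=delta all differ -> CONFLICT
i=2: BASE=alpha L=hotel R=india all differ -> CONFLICT

Answer: <<<<<<< LEFT
foxtrot
=======
india
>>>>>>> RIGHT
<<<<<<< LEFT
echo
=======
delta
>>>>>>> RIGHT
<<<<<<< LEFT
hotel
=======
india
>>>>>>> RIGHT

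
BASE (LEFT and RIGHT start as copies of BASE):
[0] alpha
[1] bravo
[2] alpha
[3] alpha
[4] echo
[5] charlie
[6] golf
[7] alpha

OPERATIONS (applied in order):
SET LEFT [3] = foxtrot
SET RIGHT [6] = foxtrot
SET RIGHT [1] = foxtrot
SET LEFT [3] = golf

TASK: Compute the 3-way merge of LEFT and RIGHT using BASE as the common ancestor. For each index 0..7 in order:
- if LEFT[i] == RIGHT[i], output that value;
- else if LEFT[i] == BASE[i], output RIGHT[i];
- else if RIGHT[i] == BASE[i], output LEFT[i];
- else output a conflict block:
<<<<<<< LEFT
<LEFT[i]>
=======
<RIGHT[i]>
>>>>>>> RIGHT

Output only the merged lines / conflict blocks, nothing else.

Final LEFT:  [alpha, bravo, alpha, golf, echo, charlie, golf, alpha]
Final RIGHT: [alpha, foxtrot, alpha, alpha, echo, charlie, foxtrot, alpha]
i=0: L=alpha R=alpha -> agree -> alpha
i=1: L=bravo=BASE, R=foxtrot -> take RIGHT -> foxtrot
i=2: L=alpha R=alpha -> agree -> alpha
i=3: L=golf, R=alpha=BASE -> take LEFT -> golf
i=4: L=echo R=echo -> agree -> echo
i=5: L=charlie R=charlie -> agree -> charlie
i=6: L=golf=BASE, R=foxtrot -> take RIGHT -> foxtrot
i=7: L=alpha R=alpha -> agree -> alpha

Answer: alpha
foxtrot
alpha
golf
echo
charlie
foxtrot
alpha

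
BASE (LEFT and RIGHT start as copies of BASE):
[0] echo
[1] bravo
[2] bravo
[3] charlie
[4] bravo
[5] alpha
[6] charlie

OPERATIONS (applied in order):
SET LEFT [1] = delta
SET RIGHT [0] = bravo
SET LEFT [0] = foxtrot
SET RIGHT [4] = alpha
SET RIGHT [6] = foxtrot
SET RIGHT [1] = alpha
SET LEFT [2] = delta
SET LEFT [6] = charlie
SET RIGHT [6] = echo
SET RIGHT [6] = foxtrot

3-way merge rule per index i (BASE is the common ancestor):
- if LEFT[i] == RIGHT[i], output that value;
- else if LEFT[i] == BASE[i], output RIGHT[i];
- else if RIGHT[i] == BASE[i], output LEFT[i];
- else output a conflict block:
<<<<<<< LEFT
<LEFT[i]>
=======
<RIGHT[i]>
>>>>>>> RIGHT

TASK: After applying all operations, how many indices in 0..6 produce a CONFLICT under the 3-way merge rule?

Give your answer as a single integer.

Answer: 2

Derivation:
Final LEFT:  [foxtrot, delta, delta, charlie, bravo, alpha, charlie]
Final RIGHT: [bravo, alpha, bravo, charlie, alpha, alpha, foxtrot]
i=0: BASE=echo L=foxtrot R=bravo all differ -> CONFLICT
i=1: BASE=bravo L=delta R=alpha all differ -> CONFLICT
i=2: L=delta, R=bravo=BASE -> take LEFT -> delta
i=3: L=charlie R=charlie -> agree -> charlie
i=4: L=bravo=BASE, R=alpha -> take RIGHT -> alpha
i=5: L=alpha R=alpha -> agree -> alpha
i=6: L=charlie=BASE, R=foxtrot -> take RIGHT -> foxtrot
Conflict count: 2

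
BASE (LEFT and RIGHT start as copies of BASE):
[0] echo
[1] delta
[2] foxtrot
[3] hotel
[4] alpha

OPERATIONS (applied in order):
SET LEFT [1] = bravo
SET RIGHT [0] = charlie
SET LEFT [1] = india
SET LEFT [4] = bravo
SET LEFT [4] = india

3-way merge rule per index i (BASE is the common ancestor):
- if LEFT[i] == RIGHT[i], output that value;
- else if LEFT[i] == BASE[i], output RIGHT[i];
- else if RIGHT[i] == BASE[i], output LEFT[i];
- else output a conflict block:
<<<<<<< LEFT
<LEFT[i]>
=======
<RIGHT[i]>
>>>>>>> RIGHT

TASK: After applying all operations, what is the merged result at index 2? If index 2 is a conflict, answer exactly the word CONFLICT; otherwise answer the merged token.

Answer: foxtrot

Derivation:
Final LEFT:  [echo, india, foxtrot, hotel, india]
Final RIGHT: [charlie, delta, foxtrot, hotel, alpha]
i=0: L=echo=BASE, R=charlie -> take RIGHT -> charlie
i=1: L=india, R=delta=BASE -> take LEFT -> india
i=2: L=foxtrot R=foxtrot -> agree -> foxtrot
i=3: L=hotel R=hotel -> agree -> hotel
i=4: L=india, R=alpha=BASE -> take LEFT -> india
Index 2 -> foxtrot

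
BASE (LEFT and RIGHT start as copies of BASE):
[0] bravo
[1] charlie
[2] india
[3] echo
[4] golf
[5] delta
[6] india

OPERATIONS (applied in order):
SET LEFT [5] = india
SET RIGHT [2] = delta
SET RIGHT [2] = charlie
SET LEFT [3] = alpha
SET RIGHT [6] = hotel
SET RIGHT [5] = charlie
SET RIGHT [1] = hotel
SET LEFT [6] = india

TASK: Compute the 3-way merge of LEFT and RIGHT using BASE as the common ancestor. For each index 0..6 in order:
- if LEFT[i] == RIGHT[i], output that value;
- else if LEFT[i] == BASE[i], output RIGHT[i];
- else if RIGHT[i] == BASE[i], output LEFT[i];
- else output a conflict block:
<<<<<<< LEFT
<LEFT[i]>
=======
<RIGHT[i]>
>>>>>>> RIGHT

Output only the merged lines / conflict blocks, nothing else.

Final LEFT:  [bravo, charlie, india, alpha, golf, india, india]
Final RIGHT: [bravo, hotel, charlie, echo, golf, charlie, hotel]
i=0: L=bravo R=bravo -> agree -> bravo
i=1: L=charlie=BASE, R=hotel -> take RIGHT -> hotel
i=2: L=india=BASE, R=charlie -> take RIGHT -> charlie
i=3: L=alpha, R=echo=BASE -> take LEFT -> alpha
i=4: L=golf R=golf -> agree -> golf
i=5: BASE=delta L=india R=charlie all differ -> CONFLICT
i=6: L=india=BASE, R=hotel -> take RIGHT -> hotel

Answer: bravo
hotel
charlie
alpha
golf
<<<<<<< LEFT
india
=======
charlie
>>>>>>> RIGHT
hotel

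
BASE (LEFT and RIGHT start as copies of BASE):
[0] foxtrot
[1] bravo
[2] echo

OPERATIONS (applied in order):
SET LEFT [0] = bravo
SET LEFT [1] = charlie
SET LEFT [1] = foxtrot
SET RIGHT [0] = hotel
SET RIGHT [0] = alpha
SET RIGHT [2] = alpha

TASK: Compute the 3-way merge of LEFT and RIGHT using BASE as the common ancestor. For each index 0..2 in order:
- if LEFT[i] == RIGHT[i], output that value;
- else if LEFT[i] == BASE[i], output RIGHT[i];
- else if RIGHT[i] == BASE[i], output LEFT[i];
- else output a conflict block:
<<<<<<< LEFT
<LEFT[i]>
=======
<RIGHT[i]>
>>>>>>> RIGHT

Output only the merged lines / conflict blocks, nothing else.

Final LEFT:  [bravo, foxtrot, echo]
Final RIGHT: [alpha, bravo, alpha]
i=0: BASE=foxtrot L=bravo R=alpha all differ -> CONFLICT
i=1: L=foxtrot, R=bravo=BASE -> take LEFT -> foxtrot
i=2: L=echo=BASE, R=alpha -> take RIGHT -> alpha

Answer: <<<<<<< LEFT
bravo
=======
alpha
>>>>>>> RIGHT
foxtrot
alpha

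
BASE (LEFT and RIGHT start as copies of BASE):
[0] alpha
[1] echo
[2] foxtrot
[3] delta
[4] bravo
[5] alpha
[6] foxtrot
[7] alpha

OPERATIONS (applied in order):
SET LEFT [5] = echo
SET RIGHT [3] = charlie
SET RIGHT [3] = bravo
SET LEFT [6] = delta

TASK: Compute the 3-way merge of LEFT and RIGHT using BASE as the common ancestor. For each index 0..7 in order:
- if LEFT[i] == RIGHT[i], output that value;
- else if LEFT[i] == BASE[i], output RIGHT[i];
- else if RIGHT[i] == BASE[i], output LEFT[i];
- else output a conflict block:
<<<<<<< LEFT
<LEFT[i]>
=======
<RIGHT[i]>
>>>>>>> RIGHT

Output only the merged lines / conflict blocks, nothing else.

Answer: alpha
echo
foxtrot
bravo
bravo
echo
delta
alpha

Derivation:
Final LEFT:  [alpha, echo, foxtrot, delta, bravo, echo, delta, alpha]
Final RIGHT: [alpha, echo, foxtrot, bravo, bravo, alpha, foxtrot, alpha]
i=0: L=alpha R=alpha -> agree -> alpha
i=1: L=echo R=echo -> agree -> echo
i=2: L=foxtrot R=foxtrot -> agree -> foxtrot
i=3: L=delta=BASE, R=bravo -> take RIGHT -> bravo
i=4: L=bravo R=bravo -> agree -> bravo
i=5: L=echo, R=alpha=BASE -> take LEFT -> echo
i=6: L=delta, R=foxtrot=BASE -> take LEFT -> delta
i=7: L=alpha R=alpha -> agree -> alpha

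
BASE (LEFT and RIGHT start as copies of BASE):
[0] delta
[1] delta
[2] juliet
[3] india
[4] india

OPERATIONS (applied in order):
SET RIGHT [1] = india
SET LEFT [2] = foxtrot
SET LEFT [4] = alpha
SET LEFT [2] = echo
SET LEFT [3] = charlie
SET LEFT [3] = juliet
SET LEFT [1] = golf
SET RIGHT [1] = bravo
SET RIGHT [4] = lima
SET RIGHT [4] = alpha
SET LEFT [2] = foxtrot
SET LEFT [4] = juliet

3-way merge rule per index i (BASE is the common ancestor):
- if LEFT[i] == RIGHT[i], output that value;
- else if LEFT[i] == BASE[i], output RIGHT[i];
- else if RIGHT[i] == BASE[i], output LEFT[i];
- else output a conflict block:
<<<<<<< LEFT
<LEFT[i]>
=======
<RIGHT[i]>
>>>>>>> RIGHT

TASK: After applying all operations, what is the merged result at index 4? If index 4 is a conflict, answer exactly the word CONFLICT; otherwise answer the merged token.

Answer: CONFLICT

Derivation:
Final LEFT:  [delta, golf, foxtrot, juliet, juliet]
Final RIGHT: [delta, bravo, juliet, india, alpha]
i=0: L=delta R=delta -> agree -> delta
i=1: BASE=delta L=golf R=bravo all differ -> CONFLICT
i=2: L=foxtrot, R=juliet=BASE -> take LEFT -> foxtrot
i=3: L=juliet, R=india=BASE -> take LEFT -> juliet
i=4: BASE=india L=juliet R=alpha all differ -> CONFLICT
Index 4 -> CONFLICT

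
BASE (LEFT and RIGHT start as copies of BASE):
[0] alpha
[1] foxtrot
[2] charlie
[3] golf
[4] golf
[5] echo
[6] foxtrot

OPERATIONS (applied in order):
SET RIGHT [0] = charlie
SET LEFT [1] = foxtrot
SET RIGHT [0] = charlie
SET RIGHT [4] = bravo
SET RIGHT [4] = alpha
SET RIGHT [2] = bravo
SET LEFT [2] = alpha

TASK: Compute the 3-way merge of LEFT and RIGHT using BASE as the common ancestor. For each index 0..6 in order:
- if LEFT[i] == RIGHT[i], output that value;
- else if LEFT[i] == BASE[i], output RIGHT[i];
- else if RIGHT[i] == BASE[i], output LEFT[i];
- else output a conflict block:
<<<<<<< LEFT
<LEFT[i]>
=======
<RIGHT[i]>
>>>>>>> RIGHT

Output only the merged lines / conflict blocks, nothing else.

Answer: charlie
foxtrot
<<<<<<< LEFT
alpha
=======
bravo
>>>>>>> RIGHT
golf
alpha
echo
foxtrot

Derivation:
Final LEFT:  [alpha, foxtrot, alpha, golf, golf, echo, foxtrot]
Final RIGHT: [charlie, foxtrot, bravo, golf, alpha, echo, foxtrot]
i=0: L=alpha=BASE, R=charlie -> take RIGHT -> charlie
i=1: L=foxtrot R=foxtrot -> agree -> foxtrot
i=2: BASE=charlie L=alpha R=bravo all differ -> CONFLICT
i=3: L=golf R=golf -> agree -> golf
i=4: L=golf=BASE, R=alpha -> take RIGHT -> alpha
i=5: L=echo R=echo -> agree -> echo
i=6: L=foxtrot R=foxtrot -> agree -> foxtrot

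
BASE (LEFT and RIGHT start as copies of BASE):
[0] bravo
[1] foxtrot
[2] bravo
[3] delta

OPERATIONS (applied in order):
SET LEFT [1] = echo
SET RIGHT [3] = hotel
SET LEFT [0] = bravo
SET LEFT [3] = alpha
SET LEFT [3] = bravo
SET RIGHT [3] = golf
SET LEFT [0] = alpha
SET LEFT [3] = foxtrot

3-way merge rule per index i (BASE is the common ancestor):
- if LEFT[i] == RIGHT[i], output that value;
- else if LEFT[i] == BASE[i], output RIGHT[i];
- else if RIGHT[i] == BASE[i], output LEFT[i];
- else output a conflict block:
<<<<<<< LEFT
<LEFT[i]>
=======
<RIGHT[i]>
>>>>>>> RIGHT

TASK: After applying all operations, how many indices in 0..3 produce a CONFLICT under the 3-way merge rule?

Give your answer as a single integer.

Final LEFT:  [alpha, echo, bravo, foxtrot]
Final RIGHT: [bravo, foxtrot, bravo, golf]
i=0: L=alpha, R=bravo=BASE -> take LEFT -> alpha
i=1: L=echo, R=foxtrot=BASE -> take LEFT -> echo
i=2: L=bravo R=bravo -> agree -> bravo
i=3: BASE=delta L=foxtrot R=golf all differ -> CONFLICT
Conflict count: 1

Answer: 1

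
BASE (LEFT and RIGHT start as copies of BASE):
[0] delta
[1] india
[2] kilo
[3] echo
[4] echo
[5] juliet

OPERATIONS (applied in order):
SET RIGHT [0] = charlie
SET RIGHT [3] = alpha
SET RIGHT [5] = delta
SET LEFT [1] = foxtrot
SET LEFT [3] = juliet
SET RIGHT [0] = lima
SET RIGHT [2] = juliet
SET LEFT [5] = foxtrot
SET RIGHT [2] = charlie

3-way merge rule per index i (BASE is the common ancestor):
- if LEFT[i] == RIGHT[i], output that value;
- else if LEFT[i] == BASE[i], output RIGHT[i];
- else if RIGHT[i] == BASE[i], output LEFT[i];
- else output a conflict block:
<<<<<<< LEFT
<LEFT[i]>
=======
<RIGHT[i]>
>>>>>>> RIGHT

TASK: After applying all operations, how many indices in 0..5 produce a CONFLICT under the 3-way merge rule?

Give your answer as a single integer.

Final LEFT:  [delta, foxtrot, kilo, juliet, echo, foxtrot]
Final RIGHT: [lima, india, charlie, alpha, echo, delta]
i=0: L=delta=BASE, R=lima -> take RIGHT -> lima
i=1: L=foxtrot, R=india=BASE -> take LEFT -> foxtrot
i=2: L=kilo=BASE, R=charlie -> take RIGHT -> charlie
i=3: BASE=echo L=juliet R=alpha all differ -> CONFLICT
i=4: L=echo R=echo -> agree -> echo
i=5: BASE=juliet L=foxtrot R=delta all differ -> CONFLICT
Conflict count: 2

Answer: 2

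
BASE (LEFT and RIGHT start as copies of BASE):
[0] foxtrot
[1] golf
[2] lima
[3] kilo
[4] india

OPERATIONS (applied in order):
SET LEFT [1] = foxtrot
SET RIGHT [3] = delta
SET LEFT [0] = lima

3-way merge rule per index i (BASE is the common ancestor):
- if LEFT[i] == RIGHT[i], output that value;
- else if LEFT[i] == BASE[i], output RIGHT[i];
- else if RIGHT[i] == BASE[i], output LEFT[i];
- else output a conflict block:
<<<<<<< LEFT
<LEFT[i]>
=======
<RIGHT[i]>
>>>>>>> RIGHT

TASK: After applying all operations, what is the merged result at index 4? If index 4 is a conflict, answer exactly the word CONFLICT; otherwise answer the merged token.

Answer: india

Derivation:
Final LEFT:  [lima, foxtrot, lima, kilo, india]
Final RIGHT: [foxtrot, golf, lima, delta, india]
i=0: L=lima, R=foxtrot=BASE -> take LEFT -> lima
i=1: L=foxtrot, R=golf=BASE -> take LEFT -> foxtrot
i=2: L=lima R=lima -> agree -> lima
i=3: L=kilo=BASE, R=delta -> take RIGHT -> delta
i=4: L=india R=india -> agree -> india
Index 4 -> india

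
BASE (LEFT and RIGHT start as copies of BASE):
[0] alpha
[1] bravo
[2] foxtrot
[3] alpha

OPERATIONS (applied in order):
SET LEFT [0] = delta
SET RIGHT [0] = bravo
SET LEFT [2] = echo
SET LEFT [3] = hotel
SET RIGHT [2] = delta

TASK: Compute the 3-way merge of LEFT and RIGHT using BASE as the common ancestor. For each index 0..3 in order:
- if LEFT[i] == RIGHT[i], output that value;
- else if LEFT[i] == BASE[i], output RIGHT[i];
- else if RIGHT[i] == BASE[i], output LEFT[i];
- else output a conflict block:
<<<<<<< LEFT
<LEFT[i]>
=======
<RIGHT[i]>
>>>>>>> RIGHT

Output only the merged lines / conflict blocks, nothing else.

Final LEFT:  [delta, bravo, echo, hotel]
Final RIGHT: [bravo, bravo, delta, alpha]
i=0: BASE=alpha L=delta R=bravo all differ -> CONFLICT
i=1: L=bravo R=bravo -> agree -> bravo
i=2: BASE=foxtrot L=echo R=delta all differ -> CONFLICT
i=3: L=hotel, R=alpha=BASE -> take LEFT -> hotel

Answer: <<<<<<< LEFT
delta
=======
bravo
>>>>>>> RIGHT
bravo
<<<<<<< LEFT
echo
=======
delta
>>>>>>> RIGHT
hotel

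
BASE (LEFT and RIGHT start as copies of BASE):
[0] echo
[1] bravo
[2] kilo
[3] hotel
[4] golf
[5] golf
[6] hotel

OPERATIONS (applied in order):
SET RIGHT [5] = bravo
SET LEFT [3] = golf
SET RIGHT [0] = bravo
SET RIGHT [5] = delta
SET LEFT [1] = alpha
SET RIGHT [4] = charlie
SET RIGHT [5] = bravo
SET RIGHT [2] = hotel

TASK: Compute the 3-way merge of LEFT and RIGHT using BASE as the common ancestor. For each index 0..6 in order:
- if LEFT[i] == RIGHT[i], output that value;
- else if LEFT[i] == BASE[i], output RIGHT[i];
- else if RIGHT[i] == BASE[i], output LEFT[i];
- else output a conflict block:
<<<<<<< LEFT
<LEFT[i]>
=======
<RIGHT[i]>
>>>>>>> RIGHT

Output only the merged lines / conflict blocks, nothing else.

Answer: bravo
alpha
hotel
golf
charlie
bravo
hotel

Derivation:
Final LEFT:  [echo, alpha, kilo, golf, golf, golf, hotel]
Final RIGHT: [bravo, bravo, hotel, hotel, charlie, bravo, hotel]
i=0: L=echo=BASE, R=bravo -> take RIGHT -> bravo
i=1: L=alpha, R=bravo=BASE -> take LEFT -> alpha
i=2: L=kilo=BASE, R=hotel -> take RIGHT -> hotel
i=3: L=golf, R=hotel=BASE -> take LEFT -> golf
i=4: L=golf=BASE, R=charlie -> take RIGHT -> charlie
i=5: L=golf=BASE, R=bravo -> take RIGHT -> bravo
i=6: L=hotel R=hotel -> agree -> hotel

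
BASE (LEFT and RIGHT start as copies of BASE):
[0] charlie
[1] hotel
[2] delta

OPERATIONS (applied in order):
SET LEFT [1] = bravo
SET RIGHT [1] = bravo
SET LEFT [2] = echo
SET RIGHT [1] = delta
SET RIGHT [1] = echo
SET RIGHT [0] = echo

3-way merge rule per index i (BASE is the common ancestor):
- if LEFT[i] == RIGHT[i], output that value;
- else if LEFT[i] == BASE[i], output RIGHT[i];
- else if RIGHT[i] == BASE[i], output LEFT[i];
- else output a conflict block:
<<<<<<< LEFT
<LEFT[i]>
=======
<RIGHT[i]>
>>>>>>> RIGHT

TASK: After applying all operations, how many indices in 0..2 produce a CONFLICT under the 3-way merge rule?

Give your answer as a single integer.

Final LEFT:  [charlie, bravo, echo]
Final RIGHT: [echo, echo, delta]
i=0: L=charlie=BASE, R=echo -> take RIGHT -> echo
i=1: BASE=hotel L=bravo R=echo all differ -> CONFLICT
i=2: L=echo, R=delta=BASE -> take LEFT -> echo
Conflict count: 1

Answer: 1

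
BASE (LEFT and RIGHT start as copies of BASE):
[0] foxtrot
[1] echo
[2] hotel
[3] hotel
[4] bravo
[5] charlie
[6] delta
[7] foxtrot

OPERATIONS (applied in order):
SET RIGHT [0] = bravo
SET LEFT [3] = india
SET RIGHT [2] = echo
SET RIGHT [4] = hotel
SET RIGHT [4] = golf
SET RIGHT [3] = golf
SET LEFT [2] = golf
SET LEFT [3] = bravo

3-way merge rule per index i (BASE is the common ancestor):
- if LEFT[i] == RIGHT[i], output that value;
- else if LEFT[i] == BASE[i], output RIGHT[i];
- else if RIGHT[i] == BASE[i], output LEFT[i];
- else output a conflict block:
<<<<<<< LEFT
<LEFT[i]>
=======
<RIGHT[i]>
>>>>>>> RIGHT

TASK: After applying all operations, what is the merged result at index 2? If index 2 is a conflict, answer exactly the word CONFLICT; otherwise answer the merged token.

Answer: CONFLICT

Derivation:
Final LEFT:  [foxtrot, echo, golf, bravo, bravo, charlie, delta, foxtrot]
Final RIGHT: [bravo, echo, echo, golf, golf, charlie, delta, foxtrot]
i=0: L=foxtrot=BASE, R=bravo -> take RIGHT -> bravo
i=1: L=echo R=echo -> agree -> echo
i=2: BASE=hotel L=golf R=echo all differ -> CONFLICT
i=3: BASE=hotel L=bravo R=golf all differ -> CONFLICT
i=4: L=bravo=BASE, R=golf -> take RIGHT -> golf
i=5: L=charlie R=charlie -> agree -> charlie
i=6: L=delta R=delta -> agree -> delta
i=7: L=foxtrot R=foxtrot -> agree -> foxtrot
Index 2 -> CONFLICT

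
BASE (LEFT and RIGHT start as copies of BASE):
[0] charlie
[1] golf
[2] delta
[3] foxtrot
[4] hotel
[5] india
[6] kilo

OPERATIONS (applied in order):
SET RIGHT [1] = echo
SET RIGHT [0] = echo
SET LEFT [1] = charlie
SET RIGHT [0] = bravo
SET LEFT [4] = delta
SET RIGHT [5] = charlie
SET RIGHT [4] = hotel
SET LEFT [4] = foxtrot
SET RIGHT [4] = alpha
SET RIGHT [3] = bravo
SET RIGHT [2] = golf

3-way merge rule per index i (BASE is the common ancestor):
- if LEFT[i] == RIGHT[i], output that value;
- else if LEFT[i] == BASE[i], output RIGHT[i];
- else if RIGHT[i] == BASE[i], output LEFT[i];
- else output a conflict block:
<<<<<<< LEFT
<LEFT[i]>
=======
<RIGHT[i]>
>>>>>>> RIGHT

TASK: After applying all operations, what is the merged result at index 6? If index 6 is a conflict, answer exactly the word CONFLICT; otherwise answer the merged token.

Final LEFT:  [charlie, charlie, delta, foxtrot, foxtrot, india, kilo]
Final RIGHT: [bravo, echo, golf, bravo, alpha, charlie, kilo]
i=0: L=charlie=BASE, R=bravo -> take RIGHT -> bravo
i=1: BASE=golf L=charlie R=echo all differ -> CONFLICT
i=2: L=delta=BASE, R=golf -> take RIGHT -> golf
i=3: L=foxtrot=BASE, R=bravo -> take RIGHT -> bravo
i=4: BASE=hotel L=foxtrot R=alpha all differ -> CONFLICT
i=5: L=india=BASE, R=charlie -> take RIGHT -> charlie
i=6: L=kilo R=kilo -> agree -> kilo
Index 6 -> kilo

Answer: kilo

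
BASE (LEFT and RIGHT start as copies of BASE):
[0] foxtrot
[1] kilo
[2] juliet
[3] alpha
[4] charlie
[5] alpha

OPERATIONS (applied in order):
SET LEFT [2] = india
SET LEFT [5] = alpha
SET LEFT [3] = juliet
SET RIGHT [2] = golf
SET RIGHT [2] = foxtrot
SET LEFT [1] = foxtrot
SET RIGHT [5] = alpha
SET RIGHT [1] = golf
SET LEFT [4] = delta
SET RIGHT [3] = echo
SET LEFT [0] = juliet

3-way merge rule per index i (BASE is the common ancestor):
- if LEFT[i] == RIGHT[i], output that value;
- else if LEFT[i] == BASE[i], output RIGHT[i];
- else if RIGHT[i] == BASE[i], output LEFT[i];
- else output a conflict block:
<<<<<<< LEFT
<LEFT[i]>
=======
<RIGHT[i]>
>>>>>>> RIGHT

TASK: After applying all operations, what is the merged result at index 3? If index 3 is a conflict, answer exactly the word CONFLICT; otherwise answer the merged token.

Answer: CONFLICT

Derivation:
Final LEFT:  [juliet, foxtrot, india, juliet, delta, alpha]
Final RIGHT: [foxtrot, golf, foxtrot, echo, charlie, alpha]
i=0: L=juliet, R=foxtrot=BASE -> take LEFT -> juliet
i=1: BASE=kilo L=foxtrot R=golf all differ -> CONFLICT
i=2: BASE=juliet L=india R=foxtrot all differ -> CONFLICT
i=3: BASE=alpha L=juliet R=echo all differ -> CONFLICT
i=4: L=delta, R=charlie=BASE -> take LEFT -> delta
i=5: L=alpha R=alpha -> agree -> alpha
Index 3 -> CONFLICT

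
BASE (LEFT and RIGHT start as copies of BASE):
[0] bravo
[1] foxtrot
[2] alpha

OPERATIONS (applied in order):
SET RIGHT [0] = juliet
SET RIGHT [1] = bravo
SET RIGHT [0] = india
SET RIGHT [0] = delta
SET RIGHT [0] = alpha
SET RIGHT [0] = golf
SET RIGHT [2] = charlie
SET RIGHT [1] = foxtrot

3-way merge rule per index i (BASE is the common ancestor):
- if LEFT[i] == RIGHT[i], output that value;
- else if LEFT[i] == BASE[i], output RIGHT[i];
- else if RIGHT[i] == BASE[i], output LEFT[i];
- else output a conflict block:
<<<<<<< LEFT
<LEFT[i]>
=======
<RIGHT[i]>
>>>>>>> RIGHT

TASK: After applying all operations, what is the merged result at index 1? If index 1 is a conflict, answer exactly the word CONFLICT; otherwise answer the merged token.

Answer: foxtrot

Derivation:
Final LEFT:  [bravo, foxtrot, alpha]
Final RIGHT: [golf, foxtrot, charlie]
i=0: L=bravo=BASE, R=golf -> take RIGHT -> golf
i=1: L=foxtrot R=foxtrot -> agree -> foxtrot
i=2: L=alpha=BASE, R=charlie -> take RIGHT -> charlie
Index 1 -> foxtrot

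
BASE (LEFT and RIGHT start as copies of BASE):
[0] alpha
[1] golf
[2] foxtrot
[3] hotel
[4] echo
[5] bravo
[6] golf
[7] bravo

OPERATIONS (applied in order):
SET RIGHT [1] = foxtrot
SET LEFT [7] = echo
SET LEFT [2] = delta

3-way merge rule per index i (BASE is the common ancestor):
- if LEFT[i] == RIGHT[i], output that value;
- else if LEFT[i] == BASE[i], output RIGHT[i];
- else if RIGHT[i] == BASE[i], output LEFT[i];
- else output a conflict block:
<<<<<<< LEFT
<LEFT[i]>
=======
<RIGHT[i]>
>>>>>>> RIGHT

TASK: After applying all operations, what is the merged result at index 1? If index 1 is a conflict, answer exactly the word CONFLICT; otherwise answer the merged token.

Final LEFT:  [alpha, golf, delta, hotel, echo, bravo, golf, echo]
Final RIGHT: [alpha, foxtrot, foxtrot, hotel, echo, bravo, golf, bravo]
i=0: L=alpha R=alpha -> agree -> alpha
i=1: L=golf=BASE, R=foxtrot -> take RIGHT -> foxtrot
i=2: L=delta, R=foxtrot=BASE -> take LEFT -> delta
i=3: L=hotel R=hotel -> agree -> hotel
i=4: L=echo R=echo -> agree -> echo
i=5: L=bravo R=bravo -> agree -> bravo
i=6: L=golf R=golf -> agree -> golf
i=7: L=echo, R=bravo=BASE -> take LEFT -> echo
Index 1 -> foxtrot

Answer: foxtrot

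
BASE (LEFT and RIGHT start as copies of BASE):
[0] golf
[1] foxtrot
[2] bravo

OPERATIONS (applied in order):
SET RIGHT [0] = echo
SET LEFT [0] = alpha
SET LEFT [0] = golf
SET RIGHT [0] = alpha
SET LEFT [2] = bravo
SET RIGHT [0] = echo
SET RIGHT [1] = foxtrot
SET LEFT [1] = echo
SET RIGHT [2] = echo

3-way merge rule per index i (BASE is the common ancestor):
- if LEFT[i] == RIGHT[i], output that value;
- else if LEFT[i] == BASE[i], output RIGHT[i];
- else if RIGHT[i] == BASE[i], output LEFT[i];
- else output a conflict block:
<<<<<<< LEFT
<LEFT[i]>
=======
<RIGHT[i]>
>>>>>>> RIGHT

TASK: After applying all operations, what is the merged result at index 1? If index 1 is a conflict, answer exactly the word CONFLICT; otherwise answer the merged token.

Final LEFT:  [golf, echo, bravo]
Final RIGHT: [echo, foxtrot, echo]
i=0: L=golf=BASE, R=echo -> take RIGHT -> echo
i=1: L=echo, R=foxtrot=BASE -> take LEFT -> echo
i=2: L=bravo=BASE, R=echo -> take RIGHT -> echo
Index 1 -> echo

Answer: echo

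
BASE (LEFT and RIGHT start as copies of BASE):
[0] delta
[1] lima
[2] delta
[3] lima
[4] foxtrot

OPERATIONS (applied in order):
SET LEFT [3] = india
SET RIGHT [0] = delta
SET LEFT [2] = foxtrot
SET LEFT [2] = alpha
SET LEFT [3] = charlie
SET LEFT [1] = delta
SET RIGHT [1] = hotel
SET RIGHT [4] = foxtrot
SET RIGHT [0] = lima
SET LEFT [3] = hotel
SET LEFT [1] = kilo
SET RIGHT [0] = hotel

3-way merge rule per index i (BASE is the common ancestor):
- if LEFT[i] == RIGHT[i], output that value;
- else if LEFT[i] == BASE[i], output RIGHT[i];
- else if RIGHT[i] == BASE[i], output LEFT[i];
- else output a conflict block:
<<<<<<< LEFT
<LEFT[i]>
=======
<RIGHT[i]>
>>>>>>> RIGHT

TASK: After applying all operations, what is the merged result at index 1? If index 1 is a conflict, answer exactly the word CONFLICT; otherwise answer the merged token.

Answer: CONFLICT

Derivation:
Final LEFT:  [delta, kilo, alpha, hotel, foxtrot]
Final RIGHT: [hotel, hotel, delta, lima, foxtrot]
i=0: L=delta=BASE, R=hotel -> take RIGHT -> hotel
i=1: BASE=lima L=kilo R=hotel all differ -> CONFLICT
i=2: L=alpha, R=delta=BASE -> take LEFT -> alpha
i=3: L=hotel, R=lima=BASE -> take LEFT -> hotel
i=4: L=foxtrot R=foxtrot -> agree -> foxtrot
Index 1 -> CONFLICT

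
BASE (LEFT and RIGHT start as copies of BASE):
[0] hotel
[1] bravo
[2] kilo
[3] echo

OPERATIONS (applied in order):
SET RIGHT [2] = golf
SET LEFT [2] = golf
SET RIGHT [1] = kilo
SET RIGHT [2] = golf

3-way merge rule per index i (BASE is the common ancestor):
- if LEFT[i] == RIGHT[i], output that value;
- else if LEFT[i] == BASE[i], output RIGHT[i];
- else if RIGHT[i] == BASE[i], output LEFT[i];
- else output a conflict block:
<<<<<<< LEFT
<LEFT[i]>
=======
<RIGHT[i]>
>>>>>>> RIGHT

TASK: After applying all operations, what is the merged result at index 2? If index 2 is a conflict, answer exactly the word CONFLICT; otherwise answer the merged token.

Answer: golf

Derivation:
Final LEFT:  [hotel, bravo, golf, echo]
Final RIGHT: [hotel, kilo, golf, echo]
i=0: L=hotel R=hotel -> agree -> hotel
i=1: L=bravo=BASE, R=kilo -> take RIGHT -> kilo
i=2: L=golf R=golf -> agree -> golf
i=3: L=echo R=echo -> agree -> echo
Index 2 -> golf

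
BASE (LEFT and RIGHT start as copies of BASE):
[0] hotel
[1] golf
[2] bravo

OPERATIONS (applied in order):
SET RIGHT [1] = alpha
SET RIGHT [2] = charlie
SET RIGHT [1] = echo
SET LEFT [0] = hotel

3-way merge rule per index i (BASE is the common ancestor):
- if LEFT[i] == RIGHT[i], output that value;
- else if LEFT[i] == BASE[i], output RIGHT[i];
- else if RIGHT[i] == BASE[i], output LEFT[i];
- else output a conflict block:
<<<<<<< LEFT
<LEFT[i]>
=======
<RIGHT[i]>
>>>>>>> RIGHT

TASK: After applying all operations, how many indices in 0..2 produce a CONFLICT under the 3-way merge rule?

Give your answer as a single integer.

Final LEFT:  [hotel, golf, bravo]
Final RIGHT: [hotel, echo, charlie]
i=0: L=hotel R=hotel -> agree -> hotel
i=1: L=golf=BASE, R=echo -> take RIGHT -> echo
i=2: L=bravo=BASE, R=charlie -> take RIGHT -> charlie
Conflict count: 0

Answer: 0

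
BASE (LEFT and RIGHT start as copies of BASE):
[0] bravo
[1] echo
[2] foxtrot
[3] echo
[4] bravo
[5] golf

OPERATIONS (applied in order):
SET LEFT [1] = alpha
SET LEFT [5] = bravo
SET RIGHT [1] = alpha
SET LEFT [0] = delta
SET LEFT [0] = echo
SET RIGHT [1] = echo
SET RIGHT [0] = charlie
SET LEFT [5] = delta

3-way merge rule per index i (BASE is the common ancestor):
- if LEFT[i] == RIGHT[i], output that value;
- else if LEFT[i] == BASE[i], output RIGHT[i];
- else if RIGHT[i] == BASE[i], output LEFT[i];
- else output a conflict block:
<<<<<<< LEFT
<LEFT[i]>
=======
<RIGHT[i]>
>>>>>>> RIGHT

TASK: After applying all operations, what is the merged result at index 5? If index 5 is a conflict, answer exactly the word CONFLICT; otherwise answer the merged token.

Answer: delta

Derivation:
Final LEFT:  [echo, alpha, foxtrot, echo, bravo, delta]
Final RIGHT: [charlie, echo, foxtrot, echo, bravo, golf]
i=0: BASE=bravo L=echo R=charlie all differ -> CONFLICT
i=1: L=alpha, R=echo=BASE -> take LEFT -> alpha
i=2: L=foxtrot R=foxtrot -> agree -> foxtrot
i=3: L=echo R=echo -> agree -> echo
i=4: L=bravo R=bravo -> agree -> bravo
i=5: L=delta, R=golf=BASE -> take LEFT -> delta
Index 5 -> delta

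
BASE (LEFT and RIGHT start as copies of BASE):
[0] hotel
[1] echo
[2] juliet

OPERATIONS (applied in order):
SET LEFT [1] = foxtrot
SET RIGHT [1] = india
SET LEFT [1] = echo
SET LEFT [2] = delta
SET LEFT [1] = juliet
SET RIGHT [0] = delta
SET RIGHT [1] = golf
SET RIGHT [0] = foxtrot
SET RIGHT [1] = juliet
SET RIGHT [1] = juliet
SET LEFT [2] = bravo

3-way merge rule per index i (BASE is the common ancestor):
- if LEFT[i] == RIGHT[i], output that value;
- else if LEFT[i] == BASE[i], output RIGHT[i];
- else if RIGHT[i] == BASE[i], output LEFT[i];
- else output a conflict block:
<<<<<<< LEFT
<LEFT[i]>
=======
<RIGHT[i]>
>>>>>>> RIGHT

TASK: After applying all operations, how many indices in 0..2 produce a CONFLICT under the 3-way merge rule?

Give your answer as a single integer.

Final LEFT:  [hotel, juliet, bravo]
Final RIGHT: [foxtrot, juliet, juliet]
i=0: L=hotel=BASE, R=foxtrot -> take RIGHT -> foxtrot
i=1: L=juliet R=juliet -> agree -> juliet
i=2: L=bravo, R=juliet=BASE -> take LEFT -> bravo
Conflict count: 0

Answer: 0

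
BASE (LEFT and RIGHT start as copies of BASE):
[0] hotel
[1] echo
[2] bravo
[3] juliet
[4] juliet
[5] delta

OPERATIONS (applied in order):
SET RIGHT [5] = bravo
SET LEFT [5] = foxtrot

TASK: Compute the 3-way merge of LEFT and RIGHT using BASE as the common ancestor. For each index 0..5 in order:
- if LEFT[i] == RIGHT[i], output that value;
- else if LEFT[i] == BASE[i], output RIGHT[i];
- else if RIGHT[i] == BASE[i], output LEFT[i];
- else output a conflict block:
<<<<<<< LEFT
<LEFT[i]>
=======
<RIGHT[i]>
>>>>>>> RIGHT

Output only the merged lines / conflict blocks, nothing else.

Answer: hotel
echo
bravo
juliet
juliet
<<<<<<< LEFT
foxtrot
=======
bravo
>>>>>>> RIGHT

Derivation:
Final LEFT:  [hotel, echo, bravo, juliet, juliet, foxtrot]
Final RIGHT: [hotel, echo, bravo, juliet, juliet, bravo]
i=0: L=hotel R=hotel -> agree -> hotel
i=1: L=echo R=echo -> agree -> echo
i=2: L=bravo R=bravo -> agree -> bravo
i=3: L=juliet R=juliet -> agree -> juliet
i=4: L=juliet R=juliet -> agree -> juliet
i=5: BASE=delta L=foxtrot R=bravo all differ -> CONFLICT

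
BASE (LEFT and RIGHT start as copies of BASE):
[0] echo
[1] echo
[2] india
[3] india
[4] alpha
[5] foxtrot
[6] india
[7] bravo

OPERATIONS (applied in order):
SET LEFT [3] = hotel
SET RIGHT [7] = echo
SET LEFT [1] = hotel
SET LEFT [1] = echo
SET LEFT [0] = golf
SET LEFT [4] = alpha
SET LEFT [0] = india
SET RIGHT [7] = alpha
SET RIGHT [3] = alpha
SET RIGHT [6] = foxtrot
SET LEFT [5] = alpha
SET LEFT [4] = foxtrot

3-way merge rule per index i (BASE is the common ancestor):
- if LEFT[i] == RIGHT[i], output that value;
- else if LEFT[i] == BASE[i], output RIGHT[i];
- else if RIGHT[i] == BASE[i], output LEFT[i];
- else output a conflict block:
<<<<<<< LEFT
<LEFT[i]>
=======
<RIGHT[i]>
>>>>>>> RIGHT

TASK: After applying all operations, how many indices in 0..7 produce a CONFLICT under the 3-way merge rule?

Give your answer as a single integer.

Final LEFT:  [india, echo, india, hotel, foxtrot, alpha, india, bravo]
Final RIGHT: [echo, echo, india, alpha, alpha, foxtrot, foxtrot, alpha]
i=0: L=india, R=echo=BASE -> take LEFT -> india
i=1: L=echo R=echo -> agree -> echo
i=2: L=india R=india -> agree -> india
i=3: BASE=india L=hotel R=alpha all differ -> CONFLICT
i=4: L=foxtrot, R=alpha=BASE -> take LEFT -> foxtrot
i=5: L=alpha, R=foxtrot=BASE -> take LEFT -> alpha
i=6: L=india=BASE, R=foxtrot -> take RIGHT -> foxtrot
i=7: L=bravo=BASE, R=alpha -> take RIGHT -> alpha
Conflict count: 1

Answer: 1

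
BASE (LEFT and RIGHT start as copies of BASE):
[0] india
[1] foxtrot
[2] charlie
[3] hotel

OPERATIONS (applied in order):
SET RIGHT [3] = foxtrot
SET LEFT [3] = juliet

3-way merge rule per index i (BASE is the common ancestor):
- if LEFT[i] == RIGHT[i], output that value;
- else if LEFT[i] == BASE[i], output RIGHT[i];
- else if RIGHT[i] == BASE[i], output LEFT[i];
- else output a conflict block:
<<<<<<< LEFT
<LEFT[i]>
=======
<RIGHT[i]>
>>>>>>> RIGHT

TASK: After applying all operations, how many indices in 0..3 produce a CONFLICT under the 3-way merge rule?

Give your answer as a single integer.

Final LEFT:  [india, foxtrot, charlie, juliet]
Final RIGHT: [india, foxtrot, charlie, foxtrot]
i=0: L=india R=india -> agree -> india
i=1: L=foxtrot R=foxtrot -> agree -> foxtrot
i=2: L=charlie R=charlie -> agree -> charlie
i=3: BASE=hotel L=juliet R=foxtrot all differ -> CONFLICT
Conflict count: 1

Answer: 1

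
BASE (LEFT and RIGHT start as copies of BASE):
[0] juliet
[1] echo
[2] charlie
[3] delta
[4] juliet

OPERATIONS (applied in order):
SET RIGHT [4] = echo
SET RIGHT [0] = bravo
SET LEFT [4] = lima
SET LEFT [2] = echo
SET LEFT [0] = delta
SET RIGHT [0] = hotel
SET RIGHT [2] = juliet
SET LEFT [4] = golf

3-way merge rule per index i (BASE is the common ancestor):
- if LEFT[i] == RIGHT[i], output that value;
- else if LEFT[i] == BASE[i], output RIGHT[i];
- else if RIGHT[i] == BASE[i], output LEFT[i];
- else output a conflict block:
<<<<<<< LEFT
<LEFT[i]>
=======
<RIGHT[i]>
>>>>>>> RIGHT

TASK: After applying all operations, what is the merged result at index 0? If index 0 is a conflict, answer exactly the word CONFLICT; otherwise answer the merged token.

Answer: CONFLICT

Derivation:
Final LEFT:  [delta, echo, echo, delta, golf]
Final RIGHT: [hotel, echo, juliet, delta, echo]
i=0: BASE=juliet L=delta R=hotel all differ -> CONFLICT
i=1: L=echo R=echo -> agree -> echo
i=2: BASE=charlie L=echo R=juliet all differ -> CONFLICT
i=3: L=delta R=delta -> agree -> delta
i=4: BASE=juliet L=golf R=echo all differ -> CONFLICT
Index 0 -> CONFLICT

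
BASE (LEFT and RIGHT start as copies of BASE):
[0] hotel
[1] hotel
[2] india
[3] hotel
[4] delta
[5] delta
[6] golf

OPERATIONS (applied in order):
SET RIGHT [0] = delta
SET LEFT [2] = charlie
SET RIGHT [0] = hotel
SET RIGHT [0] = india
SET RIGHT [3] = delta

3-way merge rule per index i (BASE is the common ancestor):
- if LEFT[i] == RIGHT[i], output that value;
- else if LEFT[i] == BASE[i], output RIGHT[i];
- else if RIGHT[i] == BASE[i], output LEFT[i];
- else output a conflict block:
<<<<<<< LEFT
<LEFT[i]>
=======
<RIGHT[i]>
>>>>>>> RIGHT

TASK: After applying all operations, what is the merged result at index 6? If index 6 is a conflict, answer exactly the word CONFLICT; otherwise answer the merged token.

Final LEFT:  [hotel, hotel, charlie, hotel, delta, delta, golf]
Final RIGHT: [india, hotel, india, delta, delta, delta, golf]
i=0: L=hotel=BASE, R=india -> take RIGHT -> india
i=1: L=hotel R=hotel -> agree -> hotel
i=2: L=charlie, R=india=BASE -> take LEFT -> charlie
i=3: L=hotel=BASE, R=delta -> take RIGHT -> delta
i=4: L=delta R=delta -> agree -> delta
i=5: L=delta R=delta -> agree -> delta
i=6: L=golf R=golf -> agree -> golf
Index 6 -> golf

Answer: golf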